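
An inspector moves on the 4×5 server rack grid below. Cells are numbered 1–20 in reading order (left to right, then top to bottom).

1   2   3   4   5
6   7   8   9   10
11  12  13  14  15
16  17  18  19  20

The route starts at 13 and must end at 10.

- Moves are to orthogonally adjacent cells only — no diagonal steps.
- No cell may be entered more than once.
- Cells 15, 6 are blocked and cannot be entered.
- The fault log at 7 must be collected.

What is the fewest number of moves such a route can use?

5

Any route passes through 7 somewhere between 13 and 10. Summing Manhattan distances along the two legs (13 → 7 → 10) gives a lower bound of 2 + 3 = 5 moves.
A route of 5 moves achieves this: 13 → 12 → 7 → 8 → 9 → 10.
Since 5 matches the lower bound, it is optimal.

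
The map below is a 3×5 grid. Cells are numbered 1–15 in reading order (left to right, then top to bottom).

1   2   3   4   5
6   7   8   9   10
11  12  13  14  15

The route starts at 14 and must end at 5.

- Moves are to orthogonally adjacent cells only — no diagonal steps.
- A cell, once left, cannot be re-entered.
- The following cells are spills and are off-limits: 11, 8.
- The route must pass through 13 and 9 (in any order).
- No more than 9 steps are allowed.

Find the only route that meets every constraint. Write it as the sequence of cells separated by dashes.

The 9-move cap with required stops at 13, 9 leaves no slack for detours.
Route from 14: left 2 to 12, up 2 to 2, right 2 to 4, down 1 to 9, right 1 to 10, up 1 to 5 — 9 moves in all.
Check: all required cells visited; 9 ≤ 9 moves.

14 - 13 - 12 - 7 - 2 - 3 - 4 - 9 - 10 - 5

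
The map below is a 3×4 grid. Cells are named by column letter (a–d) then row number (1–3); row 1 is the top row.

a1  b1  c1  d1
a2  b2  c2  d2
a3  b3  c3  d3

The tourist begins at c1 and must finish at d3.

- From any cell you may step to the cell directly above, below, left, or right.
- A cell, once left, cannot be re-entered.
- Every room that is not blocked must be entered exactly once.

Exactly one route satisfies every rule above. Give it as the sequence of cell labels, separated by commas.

Need to visit all 12 open cells exactly once, starting at c1 and ending at d3.
Route from c1: right 1 to d1, down 1 to d2, left 2 to b2, up 1 to b1, left 1 to a1, down 2 to a3, right 3 to d3 — 11 moves in all.
Check: all 12 open cells covered.

c1, d1, d2, c2, b2, b1, a1, a2, a3, b3, c3, d3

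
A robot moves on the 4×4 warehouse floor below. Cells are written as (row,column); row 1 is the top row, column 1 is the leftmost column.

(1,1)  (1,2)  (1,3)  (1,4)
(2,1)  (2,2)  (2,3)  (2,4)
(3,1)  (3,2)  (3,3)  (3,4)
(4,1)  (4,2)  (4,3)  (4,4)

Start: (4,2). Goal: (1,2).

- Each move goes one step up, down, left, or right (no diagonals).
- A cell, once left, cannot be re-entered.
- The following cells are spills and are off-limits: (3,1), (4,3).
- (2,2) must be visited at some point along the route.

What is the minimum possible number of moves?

Any route passes through (2,2) somewhere between (4,2) and (1,2). Summing Manhattan distances along the two legs ((4,2) → (2,2) → (1,2)) gives a lower bound of 2 + 1 = 3 moves.
A route of 3 moves achieves this: (4,2) → (3,2) → (2,2) → (1,2).
Since 3 matches the lower bound, it is optimal.

3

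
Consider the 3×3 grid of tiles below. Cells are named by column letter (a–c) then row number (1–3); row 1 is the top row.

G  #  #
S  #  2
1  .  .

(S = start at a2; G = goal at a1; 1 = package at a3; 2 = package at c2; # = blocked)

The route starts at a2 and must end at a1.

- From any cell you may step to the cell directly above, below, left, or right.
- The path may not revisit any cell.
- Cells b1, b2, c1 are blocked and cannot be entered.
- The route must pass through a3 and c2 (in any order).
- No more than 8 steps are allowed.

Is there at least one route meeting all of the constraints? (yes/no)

c2 must be visited but has only one open neighbour (c3), and it is neither the start nor the goal — the route would have to enter and leave through c3, re-entering it.

no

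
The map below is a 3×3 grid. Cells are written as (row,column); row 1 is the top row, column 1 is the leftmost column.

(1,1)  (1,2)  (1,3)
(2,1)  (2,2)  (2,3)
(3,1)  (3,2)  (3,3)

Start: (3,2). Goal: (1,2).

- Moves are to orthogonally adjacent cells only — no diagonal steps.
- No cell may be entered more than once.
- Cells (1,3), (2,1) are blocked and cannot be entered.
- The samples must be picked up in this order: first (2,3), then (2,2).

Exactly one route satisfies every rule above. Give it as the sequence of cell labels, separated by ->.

(3,2) -> (3,3) -> (2,3) -> (2,2) -> (1,2)

The waypoints must appear in the order (2,3), (2,2), with no cell reused.
Route from (3,2): right to (3,3), up to (2,3), left to (2,2), up to (1,2) — 4 moves in all.
Check: order respected ((2,3) at step 2, (2,2) at step 3).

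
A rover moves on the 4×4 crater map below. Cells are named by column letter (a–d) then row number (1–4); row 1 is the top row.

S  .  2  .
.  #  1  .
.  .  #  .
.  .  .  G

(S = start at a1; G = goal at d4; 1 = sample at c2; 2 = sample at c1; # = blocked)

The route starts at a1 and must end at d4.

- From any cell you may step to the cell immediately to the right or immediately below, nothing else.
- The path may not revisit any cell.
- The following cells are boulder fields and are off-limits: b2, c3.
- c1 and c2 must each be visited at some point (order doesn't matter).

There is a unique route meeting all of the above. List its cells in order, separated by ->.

Moves only go right or down, so the column and row indices never decrease.
Route from a1: right 2 to c1, down 1 to c2, right 1 to d2, down 2 to d4 — 6 moves in all.
Check: all required cells visited.

a1 -> b1 -> c1 -> c2 -> d2 -> d3 -> d4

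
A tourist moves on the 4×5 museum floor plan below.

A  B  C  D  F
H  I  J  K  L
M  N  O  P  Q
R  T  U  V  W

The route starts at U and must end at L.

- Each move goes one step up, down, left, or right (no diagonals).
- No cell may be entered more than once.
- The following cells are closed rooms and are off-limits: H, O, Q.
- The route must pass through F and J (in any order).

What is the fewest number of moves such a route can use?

Any route passes through F and J in some order between U and L. Summing Manhattan distances along each leg and taking the cheapest ordering (U → J → F → L) gives a lower bound of 2 + 3 + 1 = 6 moves.
That bound ignores the blocked cells. Measuring each leg by the fewest moves that actually steer around them (U→J: 4; J→F: 3; F→L: 1) raises the lower bound to 8.
A route of 8 moves exists: U → T → N → I → J → C → D → F → L.
Since 8 matches that lower bound, it is optimal.

8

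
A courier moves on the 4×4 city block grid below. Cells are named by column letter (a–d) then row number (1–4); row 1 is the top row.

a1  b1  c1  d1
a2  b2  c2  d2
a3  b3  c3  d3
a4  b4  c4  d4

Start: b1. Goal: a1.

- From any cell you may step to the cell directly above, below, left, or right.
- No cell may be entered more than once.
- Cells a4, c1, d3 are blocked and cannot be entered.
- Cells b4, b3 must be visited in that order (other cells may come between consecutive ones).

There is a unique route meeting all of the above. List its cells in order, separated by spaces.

The waypoints must appear in the order b4, b3, with no cell reused.
Route from b1: down 1 to b2, right 1 to c2, down 2 to c4, left 1 to b4, up 1 to b3, left 1 to a3, up 2 to a1 — 9 moves in all.
Check: order respected (b4 at step 5, b3 at step 6).

b1 b2 c2 c3 c4 b4 b3 a3 a2 a1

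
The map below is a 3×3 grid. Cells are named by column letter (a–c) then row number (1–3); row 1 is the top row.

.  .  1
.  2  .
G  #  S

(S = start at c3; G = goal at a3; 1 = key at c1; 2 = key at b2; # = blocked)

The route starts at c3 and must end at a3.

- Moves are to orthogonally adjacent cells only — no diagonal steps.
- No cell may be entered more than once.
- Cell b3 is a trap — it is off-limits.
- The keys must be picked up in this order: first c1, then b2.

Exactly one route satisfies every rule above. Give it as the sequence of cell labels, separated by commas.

The waypoints must appear in the order c1, b2, with no cell reused.
Route from c3: up 2 to c1, left 1 to b1, down 1 to b2, left 1 to a2, down 1 to a3 — 6 moves in all.
Check: order respected (1 at step 2, 2 at step 4).

c3, c2, c1, b1, b2, a2, a3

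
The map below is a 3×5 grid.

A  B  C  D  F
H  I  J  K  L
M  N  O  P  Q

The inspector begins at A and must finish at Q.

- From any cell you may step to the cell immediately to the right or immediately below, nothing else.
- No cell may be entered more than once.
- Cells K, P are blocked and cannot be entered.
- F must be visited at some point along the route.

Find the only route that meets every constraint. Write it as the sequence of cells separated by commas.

Moves only go right or down, so the column and row indices never decrease.
Route from A: right 4 to F, down 2 to Q — 6 moves in all.
Check: all required cells visited.

A, B, C, D, F, L, Q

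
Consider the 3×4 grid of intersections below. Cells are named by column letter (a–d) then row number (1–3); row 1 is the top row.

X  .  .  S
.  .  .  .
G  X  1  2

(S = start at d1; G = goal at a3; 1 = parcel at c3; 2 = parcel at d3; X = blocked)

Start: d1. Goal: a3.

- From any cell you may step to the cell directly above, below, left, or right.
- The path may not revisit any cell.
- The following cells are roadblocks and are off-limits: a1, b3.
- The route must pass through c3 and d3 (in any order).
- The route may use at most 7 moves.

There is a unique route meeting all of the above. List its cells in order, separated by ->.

Any route must reach c3 and d3 and still end at a3 within 7 moves, so the order of the required stops is forced.
Route from d1: down 2 to d3, left 1 to c3, up 1 to c2, left 2 to a2, down 1 to a3 — 7 moves in all.
Check: all required cells visited; 7 ≤ 7 moves.

d1 -> d2 -> d3 -> c3 -> c2 -> b2 -> a2 -> a3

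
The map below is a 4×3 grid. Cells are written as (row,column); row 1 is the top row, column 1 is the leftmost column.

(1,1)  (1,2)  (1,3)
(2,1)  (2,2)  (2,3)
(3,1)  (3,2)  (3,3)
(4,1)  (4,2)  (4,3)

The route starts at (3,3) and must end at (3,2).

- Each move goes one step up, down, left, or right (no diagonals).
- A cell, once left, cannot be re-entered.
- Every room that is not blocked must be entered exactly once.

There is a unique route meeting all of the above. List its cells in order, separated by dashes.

Need to visit all 12 open cells exactly once, starting at (3,3) and ending at (3,2).
Route from (3,3): down 1 to (4,3), left 2 to (4,1), up 3 to (1,1), right 2 to (1,3), down 1 to (2,3), left 1 to (2,2), down 1 to (3,2) — 11 moves in all.
Check: all 12 open cells covered.

(3,3) - (4,3) - (4,2) - (4,1) - (3,1) - (2,1) - (1,1) - (1,2) - (1,3) - (2,3) - (2,2) - (3,2)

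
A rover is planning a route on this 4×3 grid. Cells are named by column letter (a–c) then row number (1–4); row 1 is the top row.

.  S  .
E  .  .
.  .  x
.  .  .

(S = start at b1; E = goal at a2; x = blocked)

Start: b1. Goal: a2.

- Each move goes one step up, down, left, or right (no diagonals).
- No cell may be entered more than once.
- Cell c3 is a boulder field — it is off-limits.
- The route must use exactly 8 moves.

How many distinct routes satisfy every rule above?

1

Need simple routes of exactly 8 moves from b1 to a2 (Manhattan distance 2, so 3 moves are spent on a detour and 3 undoing it).
Enumerating: b1 c1 c2 b2 b3 b4 a4 a3 a2.
That gives 1 route.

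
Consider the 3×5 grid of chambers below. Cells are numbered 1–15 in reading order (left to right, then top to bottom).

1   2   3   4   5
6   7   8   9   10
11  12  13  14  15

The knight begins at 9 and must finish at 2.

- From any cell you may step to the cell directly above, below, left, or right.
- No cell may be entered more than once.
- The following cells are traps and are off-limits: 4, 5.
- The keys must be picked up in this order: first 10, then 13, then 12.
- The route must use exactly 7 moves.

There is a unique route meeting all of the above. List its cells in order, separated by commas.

9, 10, 15, 14, 13, 12, 7, 2

The waypoints must appear in the order 10, 13, 12, with no cell reused.
Route from 9: right 1 to 10, down 1 to 15, left 3 to 12, up 2 to 2 — 7 moves in all.
Check: order respected (10 at step 1, 13 at step 4, 12 at step 5); 7 moves as required.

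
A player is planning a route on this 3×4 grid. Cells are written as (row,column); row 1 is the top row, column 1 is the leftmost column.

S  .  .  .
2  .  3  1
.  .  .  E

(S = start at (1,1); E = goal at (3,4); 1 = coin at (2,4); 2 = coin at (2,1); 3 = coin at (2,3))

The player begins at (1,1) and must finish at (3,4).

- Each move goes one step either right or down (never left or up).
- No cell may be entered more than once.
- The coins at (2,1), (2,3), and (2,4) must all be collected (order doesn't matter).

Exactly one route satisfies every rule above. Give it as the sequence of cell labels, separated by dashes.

Moves only go right or down, so the column and row indices never decrease.
Route from (1,1): down to (2,1), 3× right (reaching (2,4)), down to (3,4) — 5 moves in all.
Check: all required cells visited.

(1,1) - (2,1) - (2,2) - (2,3) - (2,4) - (3,4)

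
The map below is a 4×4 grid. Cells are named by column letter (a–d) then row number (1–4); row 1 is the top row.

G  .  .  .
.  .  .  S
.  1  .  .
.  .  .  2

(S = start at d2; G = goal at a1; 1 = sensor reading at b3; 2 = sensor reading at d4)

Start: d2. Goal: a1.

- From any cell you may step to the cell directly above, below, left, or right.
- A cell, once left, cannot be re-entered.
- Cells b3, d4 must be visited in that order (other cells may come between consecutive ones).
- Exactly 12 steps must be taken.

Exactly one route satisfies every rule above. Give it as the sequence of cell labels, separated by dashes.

The waypoints must appear in the order b3, d4, with no cell reused.
Route from d2: 2× left (reaching b2), down to b3, 2× right (reaching d3), down to d4, 3× left (reaching a4), 3× up (reaching a1) — 12 moves in all.
Check: order respected (1 at step 3, 2 at step 6); 12 moves as required.

d2 - c2 - b2 - b3 - c3 - d3 - d4 - c4 - b4 - a4 - a3 - a2 - a1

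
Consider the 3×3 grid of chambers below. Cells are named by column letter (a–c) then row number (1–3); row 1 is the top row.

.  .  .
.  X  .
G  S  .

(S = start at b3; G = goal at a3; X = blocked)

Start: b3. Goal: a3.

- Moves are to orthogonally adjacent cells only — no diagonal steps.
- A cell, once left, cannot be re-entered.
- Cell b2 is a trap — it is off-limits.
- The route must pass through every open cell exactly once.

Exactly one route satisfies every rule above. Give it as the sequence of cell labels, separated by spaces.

Need to visit all 8 open cells exactly once, starting at b3 and ending at a3.
Cell c1 has only two open neighbours (c2 and b1), so the path must pass straight through it: one of those is the cell it's entered from and the other is where it exits.
Route from b3: right to c3, 2× up (reaching c1), 2× left (reaching a1), 2× down (reaching a3) — 7 moves in all.
Check: all 8 open cells covered.

b3 c3 c2 c1 b1 a1 a2 a3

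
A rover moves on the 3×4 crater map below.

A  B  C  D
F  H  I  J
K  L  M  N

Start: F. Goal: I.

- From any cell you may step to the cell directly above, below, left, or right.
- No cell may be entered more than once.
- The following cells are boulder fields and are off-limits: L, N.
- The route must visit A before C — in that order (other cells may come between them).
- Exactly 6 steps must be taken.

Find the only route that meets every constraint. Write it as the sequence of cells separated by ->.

F -> A -> B -> C -> D -> J -> I

The waypoints must appear in the order A, C, with no cell reused.
Route from F: up 1 to A, right 3 to D, down 1 to J, left 1 to I — 6 moves in all.
Check: order respected (A at step 1, C at step 3); 6 moves as required.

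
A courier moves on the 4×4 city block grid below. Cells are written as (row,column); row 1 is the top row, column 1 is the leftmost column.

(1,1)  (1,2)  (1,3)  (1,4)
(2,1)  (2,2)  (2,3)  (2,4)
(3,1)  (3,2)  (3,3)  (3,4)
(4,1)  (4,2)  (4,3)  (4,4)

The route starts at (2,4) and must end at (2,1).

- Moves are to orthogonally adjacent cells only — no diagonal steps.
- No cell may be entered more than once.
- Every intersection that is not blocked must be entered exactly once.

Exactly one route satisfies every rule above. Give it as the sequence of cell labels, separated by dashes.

Need to visit all 16 open cells exactly once, starting at (2,4) and ending at (2,1).
Cell (1,4) has only two open neighbours ((2,4) and (1,3)), so the path must pass straight through it: one of those is the cell it's entered from and the other is where it exits.
Route from (2,4): up to (1,4), left to (1,3), 2× down (reaching (3,3)), right to (3,4), down to (4,4), 3× left (reaching (4,1)), up to (3,1), right to (3,2), 2× up (reaching (1,2)), left to (1,1), down to (2,1) — 15 moves in all.
Check: all 16 open cells covered.

(2,4) - (1,4) - (1,3) - (2,3) - (3,3) - (3,4) - (4,4) - (4,3) - (4,2) - (4,1) - (3,1) - (3,2) - (2,2) - (1,2) - (1,1) - (2,1)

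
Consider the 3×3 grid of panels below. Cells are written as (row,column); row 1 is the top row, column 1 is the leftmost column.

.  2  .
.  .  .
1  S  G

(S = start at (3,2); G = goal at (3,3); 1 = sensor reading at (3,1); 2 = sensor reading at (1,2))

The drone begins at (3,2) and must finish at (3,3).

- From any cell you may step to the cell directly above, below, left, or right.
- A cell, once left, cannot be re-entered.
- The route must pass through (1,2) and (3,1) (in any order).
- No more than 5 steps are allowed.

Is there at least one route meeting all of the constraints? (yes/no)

Even ignoring the no-revisit rule, getting from (3,2) to (3,3), taking the cheapest ordering (3,2) → (3,1) → (1,2) → (3,3) needs at least 1 + 3 + 3 = 7 moves (Manhattan distance per leg), which exceeds the 5-move limit.

no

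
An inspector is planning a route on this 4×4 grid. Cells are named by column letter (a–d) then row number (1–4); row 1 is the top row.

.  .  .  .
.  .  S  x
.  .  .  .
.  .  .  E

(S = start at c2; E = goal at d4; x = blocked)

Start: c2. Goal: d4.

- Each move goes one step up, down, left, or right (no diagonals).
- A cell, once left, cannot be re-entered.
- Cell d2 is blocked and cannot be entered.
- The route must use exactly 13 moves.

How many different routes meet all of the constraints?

1

Need simple routes of exactly 13 moves from c2 to d4 (Manhattan distance 3, so 5 moves are spent on a detour and 5 undoing it).
Enumerating: c2 c1 b1 a1 a2 b2 b3 a3 a4 b4 c4 c3 d3 d4.
That gives 1 route.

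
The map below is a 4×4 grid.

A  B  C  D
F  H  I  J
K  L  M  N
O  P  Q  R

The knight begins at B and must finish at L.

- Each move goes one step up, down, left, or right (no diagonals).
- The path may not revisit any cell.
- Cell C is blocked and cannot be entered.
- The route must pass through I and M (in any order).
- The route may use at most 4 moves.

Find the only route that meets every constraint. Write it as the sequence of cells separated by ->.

The budget equals the shortest possible length, so every move has to be on a shortest route through the required cells.
Route from B: down to H, right to I, down to M, left to L — 4 moves in all.
Check: all required cells visited; 4 ≤ 4 moves.

B -> H -> I -> M -> L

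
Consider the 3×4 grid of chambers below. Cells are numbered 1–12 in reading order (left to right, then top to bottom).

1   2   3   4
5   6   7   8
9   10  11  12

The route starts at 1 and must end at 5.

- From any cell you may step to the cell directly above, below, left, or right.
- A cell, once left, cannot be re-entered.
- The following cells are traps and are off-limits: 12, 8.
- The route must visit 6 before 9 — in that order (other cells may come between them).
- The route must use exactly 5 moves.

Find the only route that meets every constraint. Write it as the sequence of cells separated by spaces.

The waypoints must appear in the order 6, 9, with no cell reused.
Route from 1: right 1 to 2, down 2 to 10, left 1 to 9, up 1 to 5 — 5 moves in all.
Check: order respected (6 at step 2, 9 at step 4); 5 moves as required.

1 2 6 10 9 5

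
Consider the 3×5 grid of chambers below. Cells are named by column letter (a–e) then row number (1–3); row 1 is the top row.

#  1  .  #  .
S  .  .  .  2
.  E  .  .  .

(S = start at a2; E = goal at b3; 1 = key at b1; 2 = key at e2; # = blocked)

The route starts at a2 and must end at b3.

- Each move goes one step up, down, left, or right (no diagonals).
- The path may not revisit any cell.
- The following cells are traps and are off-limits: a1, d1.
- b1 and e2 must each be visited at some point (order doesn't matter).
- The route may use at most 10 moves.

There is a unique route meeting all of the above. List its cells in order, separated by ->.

Any route must reach b1 and e2 and still end at b3 within 10 moves, so the order of the required stops is forced.
Route from a2: right to b2, up to b1, right to c1, down to c2, 2× right (reaching e2), down to e3, 3× left (reaching b3) — 10 moves in all.
Check: all required cells visited; 10 ≤ 10 moves.

a2 -> b2 -> b1 -> c1 -> c2 -> d2 -> e2 -> e3 -> d3 -> c3 -> b3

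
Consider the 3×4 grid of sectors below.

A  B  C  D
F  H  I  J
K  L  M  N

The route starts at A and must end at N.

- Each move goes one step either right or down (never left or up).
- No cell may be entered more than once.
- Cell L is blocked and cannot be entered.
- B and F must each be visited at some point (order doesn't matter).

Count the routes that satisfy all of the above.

0

A right/down-only route from A to N makes exactly 2 down-moves and 3 right-moves in some order.
With no other constraints that would be C(5,2) = 10 routes.
F is below but to the left of B: going B → F would need a leftward move and F → B an upward move, so no right/down-only route can visit both required cells.
No route satisfies every constraint, so the count is 0.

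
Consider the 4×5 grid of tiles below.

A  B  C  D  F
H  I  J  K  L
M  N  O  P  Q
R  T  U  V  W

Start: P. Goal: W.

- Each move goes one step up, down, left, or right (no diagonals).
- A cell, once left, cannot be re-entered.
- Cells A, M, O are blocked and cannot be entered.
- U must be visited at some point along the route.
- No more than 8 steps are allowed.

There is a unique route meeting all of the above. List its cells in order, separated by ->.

P -> K -> J -> I -> N -> T -> U -> V -> W

The budget equals the shortest possible length, so every move has to be on a shortest route through the required cells.
Route from P: up 1 to K, left 2 to I, down 2 to T, right 3 to W — 8 moves in all.
Check: all required cells visited; 8 ≤ 8 moves.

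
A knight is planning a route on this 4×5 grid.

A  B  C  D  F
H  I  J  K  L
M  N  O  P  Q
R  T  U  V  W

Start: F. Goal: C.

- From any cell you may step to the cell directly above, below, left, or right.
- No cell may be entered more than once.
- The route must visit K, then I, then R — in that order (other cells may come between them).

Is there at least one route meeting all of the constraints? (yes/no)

One route that works: F → L → K → J → I → N → T → R → M → H → A → B → C.

yes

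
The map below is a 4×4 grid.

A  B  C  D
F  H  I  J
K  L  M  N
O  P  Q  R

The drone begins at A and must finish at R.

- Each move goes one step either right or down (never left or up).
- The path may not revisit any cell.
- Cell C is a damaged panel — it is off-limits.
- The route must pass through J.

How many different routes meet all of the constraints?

2

A right/down-only route from A to R makes exactly 3 down-moves and 3 right-moves in some order.
With no other constraints that would be C(6,3) = 20 routes.
Split at J and multiply the segment counts (each segment already excludes blocked cells): A→J: 2; J→R: 1; product = 2.
That gives 2 routes.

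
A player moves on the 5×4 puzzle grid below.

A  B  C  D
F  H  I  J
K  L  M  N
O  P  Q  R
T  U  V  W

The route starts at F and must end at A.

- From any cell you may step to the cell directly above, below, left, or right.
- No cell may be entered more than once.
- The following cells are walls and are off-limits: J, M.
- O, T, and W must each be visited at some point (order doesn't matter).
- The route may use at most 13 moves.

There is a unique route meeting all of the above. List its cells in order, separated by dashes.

The budget equals the shortest possible length, so every move has to be on a shortest route through the required cells.
Route from F: down 3 to T, right 3 to W, up 1 to R, left 2 to P, up 3 to B, left 1 to A — 13 moves in all.
Check: all required cells visited; 13 ≤ 13 moves.

F - K - O - T - U - V - W - R - Q - P - L - H - B - A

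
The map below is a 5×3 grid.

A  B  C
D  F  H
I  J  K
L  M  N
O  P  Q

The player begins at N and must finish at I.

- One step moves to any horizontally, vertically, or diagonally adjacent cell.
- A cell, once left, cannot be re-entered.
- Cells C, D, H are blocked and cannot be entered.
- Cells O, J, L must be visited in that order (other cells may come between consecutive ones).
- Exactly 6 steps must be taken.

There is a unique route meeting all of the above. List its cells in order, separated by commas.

The waypoints must appear in the order O, J, L, with no cell reused.
Route from N: down-left to P, left to O, up-right to M, up to J, down-left to L, up to I — 6 moves in all.
Check: order respected (O at step 2, J at step 4, L at step 5); 6 moves as required.

N, P, O, M, J, L, I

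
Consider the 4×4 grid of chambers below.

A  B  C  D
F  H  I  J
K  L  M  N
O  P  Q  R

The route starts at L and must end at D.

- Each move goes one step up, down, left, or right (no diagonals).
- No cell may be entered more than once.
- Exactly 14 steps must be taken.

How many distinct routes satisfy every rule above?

24

Need simple routes of exactly 14 moves from L to D (Manhattan distance 4, so 5 moves are spent on a detour and 5 undoing it).
Branch systematically from the start, pruning whenever the remaining move budget drops below the Manhattan distance to D or differs from it in parity. Grouping the completions by first move — via H: 9; via P: 3; via K: 3; via M: 9 — and summing: 9 + 3 + 3 + 9 = 24.
That gives 24 routes.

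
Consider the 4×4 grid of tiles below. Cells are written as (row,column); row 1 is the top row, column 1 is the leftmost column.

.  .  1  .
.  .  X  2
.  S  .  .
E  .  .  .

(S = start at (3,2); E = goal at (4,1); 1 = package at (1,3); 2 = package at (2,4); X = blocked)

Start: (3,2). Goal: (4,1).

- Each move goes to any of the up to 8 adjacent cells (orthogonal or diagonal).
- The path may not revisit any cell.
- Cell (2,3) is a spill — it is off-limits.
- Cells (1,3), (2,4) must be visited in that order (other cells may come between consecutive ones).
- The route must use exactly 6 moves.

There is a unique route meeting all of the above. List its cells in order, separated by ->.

(3,2) -> (2,2) -> (1,3) -> (2,4) -> (3,3) -> (4,2) -> (4,1)

The waypoints must appear in the order (1,3), (2,4), with no cell reused.
Route from (3,2): up 1 to (2,2), up-right 1 to (1,3), down-right 1 to (2,4), down-left 2 to (4,2), left 1 to (4,1) — 6 moves in all.
Check: order respected (1 at step 2, 2 at step 3); 6 moves as required.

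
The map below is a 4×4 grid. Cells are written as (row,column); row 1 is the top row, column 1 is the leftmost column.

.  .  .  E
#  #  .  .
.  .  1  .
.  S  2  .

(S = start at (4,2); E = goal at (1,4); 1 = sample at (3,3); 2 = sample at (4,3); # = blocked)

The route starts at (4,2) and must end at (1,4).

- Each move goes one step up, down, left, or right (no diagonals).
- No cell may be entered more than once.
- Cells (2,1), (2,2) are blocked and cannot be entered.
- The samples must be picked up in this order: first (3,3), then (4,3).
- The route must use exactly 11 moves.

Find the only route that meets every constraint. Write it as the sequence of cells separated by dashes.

The waypoints must appear in the order (3,3), (4,3), with no cell reused.
Route from (4,2): left to (4,1), up to (3,1), 2× right (reaching (3,3)), down to (4,3), right to (4,4), 2× up (reaching (2,4)), left to (2,3), up to (1,3), right to (1,4) — 11 moves in all.
Check: order respected (1 at step 4, 2 at step 5); 11 moves as required.

(4,2) - (4,1) - (3,1) - (3,2) - (3,3) - (4,3) - (4,4) - (3,4) - (2,4) - (2,3) - (1,3) - (1,4)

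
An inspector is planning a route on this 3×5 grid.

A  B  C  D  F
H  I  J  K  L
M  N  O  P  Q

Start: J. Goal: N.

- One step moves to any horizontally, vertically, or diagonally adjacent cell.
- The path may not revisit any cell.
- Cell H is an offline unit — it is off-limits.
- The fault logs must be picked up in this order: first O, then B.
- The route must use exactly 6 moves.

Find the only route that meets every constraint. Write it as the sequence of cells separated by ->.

The waypoints must appear in the order O, B, with no cell reused.
Route from J: down to O, up-right to K, up-left to C, left to B, 2× down (reaching N) — 6 moves in all.
Check: order respected (O at step 1, B at step 4); 6 moves as required.

J -> O -> K -> C -> B -> I -> N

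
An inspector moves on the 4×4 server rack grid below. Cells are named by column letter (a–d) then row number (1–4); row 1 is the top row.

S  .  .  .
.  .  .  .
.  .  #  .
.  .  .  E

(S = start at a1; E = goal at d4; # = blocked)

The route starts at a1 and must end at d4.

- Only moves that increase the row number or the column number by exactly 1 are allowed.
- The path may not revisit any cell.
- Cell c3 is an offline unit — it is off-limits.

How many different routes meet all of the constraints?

A right/down-only route from a1 to d4 makes exactly 3 down-moves and 3 right-moves in some order.
With no other constraints that would be C(6,3) = 20 routes.
Subtract routes through each blocked cell (inclusion–exclusion for overlaps): − through c3: 12 → 8.
That gives 8 routes.

8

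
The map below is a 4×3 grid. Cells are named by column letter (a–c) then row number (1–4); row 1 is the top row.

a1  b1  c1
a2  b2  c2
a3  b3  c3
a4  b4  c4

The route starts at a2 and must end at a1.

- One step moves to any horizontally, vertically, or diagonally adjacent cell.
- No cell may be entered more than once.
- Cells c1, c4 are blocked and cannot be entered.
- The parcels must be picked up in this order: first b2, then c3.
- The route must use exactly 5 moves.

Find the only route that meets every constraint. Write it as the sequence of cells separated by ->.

a2 -> b2 -> c3 -> c2 -> b1 -> a1

The waypoints must appear in the order b2, c3, with no cell reused.
Route from a2: right to b2, down-right to c3, up to c2, up-left to b1, left to a1 — 5 moves in all.
Check: order respected (b2 at step 1, c3 at step 2); 5 moves as required.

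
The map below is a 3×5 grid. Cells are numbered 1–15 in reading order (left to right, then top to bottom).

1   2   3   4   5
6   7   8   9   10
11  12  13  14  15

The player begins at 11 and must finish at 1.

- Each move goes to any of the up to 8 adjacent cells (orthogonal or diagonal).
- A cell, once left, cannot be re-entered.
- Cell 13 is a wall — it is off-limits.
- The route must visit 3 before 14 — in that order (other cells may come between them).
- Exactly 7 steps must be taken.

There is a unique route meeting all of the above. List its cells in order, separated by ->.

The waypoints must appear in the order 3, 14, with no cell reused.
Route from 11: up-right 2 to 3, down-right 1 to 9, down 1 to 14, up-left 2 to 2, left 1 to 1 — 7 moves in all.
Check: order respected (3 at step 2, 14 at step 4); 7 moves as required.

11 -> 7 -> 3 -> 9 -> 14 -> 8 -> 2 -> 1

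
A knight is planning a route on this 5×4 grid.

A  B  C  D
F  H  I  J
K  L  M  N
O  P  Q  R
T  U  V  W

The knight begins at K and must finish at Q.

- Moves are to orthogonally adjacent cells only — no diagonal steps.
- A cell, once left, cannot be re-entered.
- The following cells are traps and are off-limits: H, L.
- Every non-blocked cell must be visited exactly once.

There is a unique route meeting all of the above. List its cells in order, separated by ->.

K -> F -> A -> B -> C -> D -> J -> I -> M -> N -> R -> W -> V -> U -> T -> O -> P -> Q

Need to visit all 18 open cells exactly once, starting at K and ending at Q.
Cell F has only two open neighbours (A and K), so the path must pass straight through it: one of those is the cell it's entered from and the other is where it exits.
Route from K: up 2 to A, right 3 to D, down 1 to J, left 1 to I, down 1 to M, right 1 to N, down 2 to W, left 3 to T, up 1 to O, right 2 to Q — 17 moves in all.
Check: all 18 open cells covered.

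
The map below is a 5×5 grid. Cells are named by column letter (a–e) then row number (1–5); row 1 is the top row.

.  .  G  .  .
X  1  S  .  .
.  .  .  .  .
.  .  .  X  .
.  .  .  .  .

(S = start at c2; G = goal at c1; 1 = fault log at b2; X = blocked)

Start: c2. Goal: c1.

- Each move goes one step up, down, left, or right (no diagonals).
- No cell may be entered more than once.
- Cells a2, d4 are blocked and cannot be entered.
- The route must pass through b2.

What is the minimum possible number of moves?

Any route passes through b2 somewhere between c2 and c1. Summing Manhattan distances along the two legs (c2 → b2 → c1) gives a lower bound of 1 + 2 = 3 moves.
A route of 3 moves achieves this: c2 → b2 → b1 → c1.
Since 3 matches the lower bound, it is optimal.

3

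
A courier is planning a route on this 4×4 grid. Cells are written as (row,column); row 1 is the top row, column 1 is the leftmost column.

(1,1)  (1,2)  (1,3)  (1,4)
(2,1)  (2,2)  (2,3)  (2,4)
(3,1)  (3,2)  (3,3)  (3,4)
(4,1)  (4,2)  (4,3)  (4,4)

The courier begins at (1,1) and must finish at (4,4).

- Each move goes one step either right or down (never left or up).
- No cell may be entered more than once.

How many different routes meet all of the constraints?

A right/down-only route from (1,1) to (4,4) makes exactly 3 down-moves and 3 right-moves in some order.
With no other constraints that would be C(6,3) = 20 routes.
That gives 20 routes.

20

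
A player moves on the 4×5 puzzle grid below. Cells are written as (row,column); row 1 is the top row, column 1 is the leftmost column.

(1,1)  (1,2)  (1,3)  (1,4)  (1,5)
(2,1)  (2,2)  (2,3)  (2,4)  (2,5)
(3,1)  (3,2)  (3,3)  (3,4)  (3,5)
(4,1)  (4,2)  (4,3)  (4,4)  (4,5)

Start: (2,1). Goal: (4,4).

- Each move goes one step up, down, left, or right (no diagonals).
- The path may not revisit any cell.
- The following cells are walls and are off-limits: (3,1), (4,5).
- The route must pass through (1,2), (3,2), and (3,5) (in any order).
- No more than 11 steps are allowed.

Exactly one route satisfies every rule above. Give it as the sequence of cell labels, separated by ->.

(2,1) -> (1,1) -> (1,2) -> (2,2) -> (3,2) -> (3,3) -> (2,3) -> (2,4) -> (2,5) -> (3,5) -> (3,4) -> (4,4)

Any route must reach (1,2), (3,2), and (3,5) and still end at (4,4) within 11 moves, so the order of the required stops is forced.
Route from (2,1): up to (1,1), right to (1,2), 2× down (reaching (3,2)), right to (3,3), up to (2,3), 2× right (reaching (2,5)), down to (3,5), left to (3,4), down to (4,4) — 11 moves in all.
Check: all required cells visited; 11 ≤ 11 moves.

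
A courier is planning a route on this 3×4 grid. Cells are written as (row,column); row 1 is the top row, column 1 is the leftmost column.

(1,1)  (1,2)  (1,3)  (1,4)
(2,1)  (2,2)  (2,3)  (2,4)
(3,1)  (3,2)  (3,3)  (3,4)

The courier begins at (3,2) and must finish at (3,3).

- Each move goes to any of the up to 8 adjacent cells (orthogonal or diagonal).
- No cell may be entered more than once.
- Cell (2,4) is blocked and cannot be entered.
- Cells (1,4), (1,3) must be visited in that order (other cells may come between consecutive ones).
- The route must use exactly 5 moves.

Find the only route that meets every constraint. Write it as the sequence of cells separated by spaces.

The waypoints must appear in the order (1,4), (1,3), with no cell reused.
Route from (3,2): 2× up-right (reaching (1,4)), left to (1,3), down-left to (2,2), down-right to (3,3) — 5 moves in all.
Check: order respected ((1,4) at step 2, (1,3) at step 3); 5 moves as required.

(3,2) (2,3) (1,4) (1,3) (2,2) (3,3)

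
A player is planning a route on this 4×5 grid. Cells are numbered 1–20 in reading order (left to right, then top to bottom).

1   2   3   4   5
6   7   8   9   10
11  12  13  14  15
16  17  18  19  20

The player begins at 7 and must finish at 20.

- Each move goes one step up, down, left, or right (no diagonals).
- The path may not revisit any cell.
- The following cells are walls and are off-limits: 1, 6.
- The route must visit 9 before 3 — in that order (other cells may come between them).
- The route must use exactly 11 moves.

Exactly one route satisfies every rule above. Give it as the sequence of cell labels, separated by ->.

The waypoints must appear in the order 9, 3, with no cell reused.
Route from 7: down to 12, 2× right (reaching 14), up to 9, left to 8, up to 3, 2× right (reaching 5), 3× down (reaching 20) — 11 moves in all.
Check: order respected (9 at step 4, 3 at step 6); 11 moves as required.

7 -> 12 -> 13 -> 14 -> 9 -> 8 -> 3 -> 4 -> 5 -> 10 -> 15 -> 20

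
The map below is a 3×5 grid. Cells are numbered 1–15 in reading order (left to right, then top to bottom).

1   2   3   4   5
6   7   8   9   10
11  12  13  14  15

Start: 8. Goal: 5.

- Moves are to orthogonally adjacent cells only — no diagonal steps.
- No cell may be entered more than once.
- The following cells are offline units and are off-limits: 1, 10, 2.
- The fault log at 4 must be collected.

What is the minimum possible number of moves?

Any route passes through 4 somewhere between 8 and 5. Summing Manhattan distances along the two legs (8 → 4 → 5) gives a lower bound of 2 + 1 = 3 moves.
A route of 3 moves achieves this: 8 → 3 → 4 → 5.
Since 3 matches the lower bound, it is optimal.

3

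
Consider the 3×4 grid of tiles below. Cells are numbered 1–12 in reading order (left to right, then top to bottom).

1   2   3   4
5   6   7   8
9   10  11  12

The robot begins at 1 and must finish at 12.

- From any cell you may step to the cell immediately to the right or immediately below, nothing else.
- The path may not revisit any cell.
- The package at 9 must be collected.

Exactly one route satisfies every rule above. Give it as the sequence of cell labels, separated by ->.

1 -> 5 -> 9 -> 10 -> 11 -> 12

Moves only go right or down, so the column and row indices never decrease.
Route from 1: down 2 to 9, right 3 to 12 — 5 moves in all.
Check: all required cells visited.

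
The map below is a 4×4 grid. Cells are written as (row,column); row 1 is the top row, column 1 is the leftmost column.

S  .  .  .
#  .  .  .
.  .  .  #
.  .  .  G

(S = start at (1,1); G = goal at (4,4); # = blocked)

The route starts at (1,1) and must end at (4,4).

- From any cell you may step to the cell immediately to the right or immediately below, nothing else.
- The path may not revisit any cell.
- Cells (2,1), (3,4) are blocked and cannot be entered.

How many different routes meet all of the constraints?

4

A right/down-only route from (1,1) to (4,4) makes exactly 3 down-moves and 3 right-moves in some order.
With no other constraints that would be C(6,3) = 20 routes.
Subtract routes through each blocked cell (inclusion–exclusion for overlaps): − through (2,1): 10 − through (3,4): 10 + through (2,1)&(3,4): 4 → 4.
That gives 4 routes.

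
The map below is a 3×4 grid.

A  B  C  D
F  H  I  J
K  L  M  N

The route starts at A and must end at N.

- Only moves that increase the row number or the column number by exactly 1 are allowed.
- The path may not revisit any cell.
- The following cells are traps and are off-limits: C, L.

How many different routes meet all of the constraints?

4

A right/down-only route from A to N makes exactly 2 down-moves and 3 right-moves in some order.
With no other constraints that would be C(5,2) = 10 routes.
Subtract routes through each blocked cell (inclusion–exclusion for overlaps): − through C: 3 − through L: 3 → 4.
That gives 4 routes.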